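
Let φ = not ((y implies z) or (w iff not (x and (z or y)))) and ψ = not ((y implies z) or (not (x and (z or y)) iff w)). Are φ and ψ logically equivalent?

equivalent

x  y  z  w  |  φ  ψ
1  1  1  1  |  0  0
1  1  1  0  |  0  0
1  1  0  1  |  1  1
1  1  0  0  |  0  0
1  0  1  1  |  0  0
1  0  1  0  |  0  0
1  0  0  1  |  0  0
1  0  0  0  |  0  0
0  1  1  1  |  0  0
0  1  1  0  |  0  0
0  1  0  1  |  0  0
0  1  0  0  |  1  1
0  0  1  1  |  0  0
0  0  1  0  |  0  0
0  0  0  1  |  0  0
0  0  0  0  |  0  0
The columns for φ and ψ agree on every row, so they are logically equivalent.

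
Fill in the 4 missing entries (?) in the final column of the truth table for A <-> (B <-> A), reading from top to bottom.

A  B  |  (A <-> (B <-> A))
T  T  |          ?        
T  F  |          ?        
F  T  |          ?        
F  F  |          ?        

T, F, T, F

Row A=T, B=T: (B <-> A) = T, so (A <-> (B <-> A)) = T.
Row A=T, B=F: (B <-> A) = F, so (A <-> (B <-> A)) = F.
Row A=F, B=T: (B <-> A) = F, so (A <-> (B <-> A)) = T.
Row A=F, B=F: (B <-> A) = T, so (A <-> (B <-> A)) = F.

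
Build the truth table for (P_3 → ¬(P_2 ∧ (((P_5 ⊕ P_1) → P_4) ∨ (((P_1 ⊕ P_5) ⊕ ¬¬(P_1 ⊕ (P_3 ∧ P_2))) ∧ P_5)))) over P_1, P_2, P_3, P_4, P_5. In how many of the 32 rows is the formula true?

 P_1    P_2    P_3    P_4    P_5   |    φ  
 True   True   True   True   True  |  False
 True   True   True   True  False  |  False
 True   True   True  False   True  |  False
 True   True   True  False  False  |   True
 True   True  False   True   True  |   True
 True   True  False   True  False  |   True
 True   True  False  False   True  |   True
 True   True  False  False  False  |   True
 True  False   True   True   True  |   True
 True  False   True   True  False  |   True
 True  False   True  False   True  |   True
 True  False   True  False  False  |   True
 True  False  False   True   True  |   True
 True  False  False   True  False  |   True
 True  False  False  False   True  |   True
 True  False  False  False  False  |   True
False   True   True   True   True  |  False
False   True   True   True  False  |  False
False   True   True  False   True  |   True
False   True   True  False  False  |  False
False   True  False   True   True  |   True
False   True  False   True  False  |   True
False   True  False  False   True  |   True
False   True  False  False  False  |   True
False  False   True   True   True  |   True
False  False   True   True  False  |   True
False  False   True  False   True  |   True
False  False   True  False  False  |   True
False  False  False   True   True  |   True
False  False  False   True  False  |   True
False  False  False  False   True  |   True
False  False  False  False  False  |   True
The formula is true on 26 of the 32 rows.

26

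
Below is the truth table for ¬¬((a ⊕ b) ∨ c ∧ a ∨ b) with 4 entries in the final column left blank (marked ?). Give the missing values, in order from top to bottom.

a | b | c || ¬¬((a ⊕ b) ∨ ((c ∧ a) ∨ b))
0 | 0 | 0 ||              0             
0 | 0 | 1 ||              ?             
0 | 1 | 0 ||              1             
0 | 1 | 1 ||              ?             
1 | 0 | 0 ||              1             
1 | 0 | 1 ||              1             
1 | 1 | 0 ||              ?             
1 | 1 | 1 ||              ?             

0, 1, 1, 1

Row a=0, b=0, c=1: ((a ⊕ b) ∨ c ∧ a ∨ b) = 0, ¬((a ⊕ b) ∨ c ∧ a ∨ b) = 1, so ¬¬((a ⊕ b) ∨ ((c ∧ a) ∨ b)) = 0.
Row a=0, b=1, c=1: ((a ⊕ b) ∨ c ∧ a ∨ b) = 1, ¬((a ⊕ b) ∨ c ∧ a ∨ b) = 0, so ¬¬((a ⊕ b) ∨ ((c ∧ a) ∨ b)) = 1.
Row a=1, b=1, c=0: ((a ⊕ b) ∨ c ∧ a ∨ b) = 1, ¬((a ⊕ b) ∨ c ∧ a ∨ b) = 0, so ¬¬((a ⊕ b) ∨ ((c ∧ a) ∨ b)) = 1.
Row a=1, b=1, c=1: ((a ⊕ b) ∨ c ∧ a ∨ b) = 1, ¬((a ⊕ b) ∨ c ∧ a ∨ b) = 0, so ¬¬((a ⊕ b) ∨ ((c ∧ a) ∨ b)) = 1.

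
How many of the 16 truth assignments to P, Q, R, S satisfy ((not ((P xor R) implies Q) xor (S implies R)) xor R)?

6

P  Q  R  S  |  (P xor R)  ((P xor R) implies Q)  not ((P xor R) implies Q)  (S implies R)  φ
T  T  T  T  |      F                T                        F                    T        F
T  T  T  F  |      F                T                        F                    T        F
T  T  F  T  |      T                T                        F                    F        F
T  T  F  F  |      T                T                        F                    T        T
T  F  T  T  |      F                T                        F                    T        F
T  F  T  F  |      F                T                        F                    T        F
T  F  F  T  |      T                F                        T                    F        T
T  F  F  F  |      T                F                        T                    T        F
F  T  T  T  |      T                T                        F                    T        F
F  T  T  F  |      T                T                        F                    T        F
F  T  F  T  |      F                T                        F                    F        F
F  T  F  F  |      F                T                        F                    T        T
F  F  T  T  |      T                F                        T                    T        T
F  F  T  F  |      T                F                        T                    T        T
F  F  F  T  |      F                T                        F                    F        F
F  F  F  F  |      F                T                        F                    T        T
The formula is true on 6 of the 16 rows.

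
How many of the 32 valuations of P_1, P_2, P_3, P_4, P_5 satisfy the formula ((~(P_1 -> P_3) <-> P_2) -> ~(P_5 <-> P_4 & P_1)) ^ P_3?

 P_1  |  P_2  |  P_3  |  P_4  |  P_5  |   φ  
----- | ----- | ----- | ----- | ----- | -----
False | False | False | False | False | False
False | False | False | False |  True |  True
False | False | False |  True | False | False
False | False | False |  True |  True |  True
False | False |  True | False | False |  True
False | False |  True | False |  True | False
False | False |  True |  True | False |  True
False | False |  True |  True |  True | False
False |  True | False | False | False |  True
False |  True | False | False |  True |  True
False |  True | False |  True | False |  True
False |  True | False |  True |  True |  True
False |  True |  True | False | False | False
False |  True |  True | False |  True | False
False |  True |  True |  True | False | False
False |  True |  True |  True |  True | False
 True | False | False | False | False |  True
 True | False | False | False |  True |  True
 True | False | False |  True | False |  True
 True | False | False |  True |  True |  True
 True | False |  True | False | False |  True
 True | False |  True | False |  True | False
 True | False |  True |  True | False | False
 True | False |  True |  True |  True |  True
 True |  True | False | False | False | False
 True |  True | False | False |  True |  True
 True |  True | False |  True | False |  True
 True |  True | False |  True |  True | False
 True |  True |  True | False | False | False
 True |  True |  True | False |  True | False
 True |  True |  True |  True | False | False
 True |  True |  True |  True |  True | False
The formula is true on 16 of the 32 rows.

16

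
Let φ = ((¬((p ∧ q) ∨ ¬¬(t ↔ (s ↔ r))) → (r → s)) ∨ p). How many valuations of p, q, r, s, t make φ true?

  p   |   q   |   r   |   s   |   t   |   φ  
----- | ----- | ----- | ----- | ----- | -----
False | False | False | False | False |  True
False | False | False | False |  True |  True
False | False | False |  True | False |  True
False | False | False |  True |  True |  True
False | False |  True | False | False |  True
False | False |  True | False |  True | False
False | False |  True |  True | False |  True
False | False |  True |  True |  True |  True
False |  True | False | False | False |  True
False |  True | False | False |  True |  True
False |  True | False |  True | False |  True
False |  True | False |  True |  True |  True
False |  True |  True | False | False |  True
False |  True |  True | False |  True | False
False |  True |  True |  True | False |  True
False |  True |  True |  True |  True |  True
 True | False | False | False | False |  True
 True | False | False | False |  True |  True
 True | False | False |  True | False |  True
 True | False | False |  True |  True |  True
 True | False |  True | False | False |  True
 True | False |  True | False |  True |  True
 True | False |  True |  True | False |  True
 True | False |  True |  True |  True |  True
 True |  True | False | False | False |  True
 True |  True | False | False |  True |  True
 True |  True | False |  True | False |  True
 True |  True | False |  True |  True |  True
 True |  True |  True | False | False |  True
 True |  True |  True | False |  True |  True
 True |  True |  True |  True | False |  True
 True |  True |  True |  True |  True |  True
The formula is true on 30 of the 32 rows.

30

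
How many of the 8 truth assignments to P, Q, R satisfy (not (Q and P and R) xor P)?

5

P | Q | R | (Q and P and R) | not (Q and P and R) | (not (Q and P and R) xor P)
- | - | - | --------------- | ------------------- | ---------------------------
T | T | T |        T        |          F          |              T             
T | T | F |        F        |          T          |              F             
T | F | T |        F        |          T          |              F             
T | F | F |        F        |          T          |              F             
F | T | T |        F        |          T          |              T             
F | T | F |        F        |          T          |              T             
F | F | T |        F        |          T          |              T             
F | F | F |        F        |          T          |              T             
The formula is true on 5 of the 8 rows.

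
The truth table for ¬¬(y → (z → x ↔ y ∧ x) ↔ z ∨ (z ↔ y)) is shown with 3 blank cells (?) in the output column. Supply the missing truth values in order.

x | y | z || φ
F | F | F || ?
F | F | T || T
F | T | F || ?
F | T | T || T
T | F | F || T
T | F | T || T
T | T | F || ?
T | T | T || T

Row x=F, y=F, z=F: (y → (z → x ↔ y ∧ x) ↔ z ∨ (z ↔ y)) = T, ¬(y → (z → x ↔ y ∧ x) ↔ z ∨ (z ↔ y)) = F, so the formula = T.
Row x=F, y=T, z=F: (y → (z → x ↔ y ∧ x) ↔ z ∨ (z ↔ y)) = T, ¬(y → (z → x ↔ y ∧ x) ↔ z ∨ (z ↔ y)) = F, so the formula = T.
Row x=T, y=T, z=F: (y → (z → x ↔ y ∧ x) ↔ z ∨ (z ↔ y)) = F, ¬(y → (z → x ↔ y ∧ x) ↔ z ∨ (z ↔ y)) = T, so the formula = F.

T, T, F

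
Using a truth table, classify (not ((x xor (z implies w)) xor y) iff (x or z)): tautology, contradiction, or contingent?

contingent

x | y | z | w || (z implies w) | (x xor (z implies w)) | (x or z) | φ
T | T | T | T ||       T       |           F           |    T     | F
T | T | T | F ||       F       |           T           |    T     | T
T | T | F | T ||       T       |           F           |    T     | F
T | T | F | F ||       T       |           F           |    T     | F
T | F | T | T ||       T       |           F           |    T     | T
T | F | T | F ||       F       |           T           |    T     | F
T | F | F | T ||       T       |           F           |    T     | T
T | F | F | F ||       T       |           F           |    T     | T
F | T | T | T ||       T       |           T           |    T     | T
F | T | T | F ||       F       |           F           |    T     | F
F | T | F | T ||       T       |           T           |    F     | F
F | T | F | F ||       T       |           T           |    F     | F
F | F | T | T ||       T       |           T           |    T     | F
F | F | T | F ||       F       |           F           |    T     | T
F | F | F | T ||       T       |           T           |    F     | T
F | F | F | F ||       T       |           T           |    F     | T
8 of 16 rows are T, so the formula is contingent.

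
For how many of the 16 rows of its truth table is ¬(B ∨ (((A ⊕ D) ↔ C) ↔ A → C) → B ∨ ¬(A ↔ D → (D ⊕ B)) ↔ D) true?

6

A  B  C  D  |  (A ⊕ D)  ((A ⊕ D) ↔ C)  (A → C)  (((A ⊕ D) ↔ C) ↔ (A → C))  (D ⊕ B)  (D → (D ⊕ B))  (A ↔ (D → (D ⊕ B)))  ¬(A ↔ (D → (D ⊕ B)))  (B ∨ ¬(A ↔ (D → (D ⊕ B))))  φ
1  1  1  1  |     0           0           1                 0                 0           0                 0                    1                        1               0
1  1  1  0  |     1           1           1                 1                 1           1                 1                    0                        1               1
1  1  0  1  |     0           1           0                 0                 0           0                 0                    1                        1               0
1  1  0  0  |     1           0           0                 1                 1           1                 1                    0                        1               1
1  0  1  1  |     0           0           1                 0                 1           1                 1                    0                        0               0
1  0  1  0  |     1           1           1                 1                 0           1                 1                    0                        0               0
1  0  0  1  |     0           1           0                 0                 1           1                 1                    0                        0               0
1  0  0  0  |     1           0           0                 1                 0           1                 1                    0                        0               0
0  1  1  1  |     1           1           1                 1                 0           0                 1                    0                        1               0
0  1  1  0  |     0           0           1                 0                 1           1                 0                    1                        1               1
0  1  0  1  |     1           0           1                 0                 0           0                 1                    0                        1               0
0  1  0  0  |     0           1           1                 1                 1           1                 0                    1                        1               1
0  0  1  1  |     1           1           1                 1                 1           1                 0                    1                        1               0
0  0  1  0  |     0           0           1                 0                 0           1                 0                    1                        1               1
0  0  0  1  |     1           0           1                 0                 1           1                 0                    1                        1               0
0  0  0  0  |     0           1           1                 1                 0           1                 0                    1                        1               1
The formula is true on 6 of the 16 rows.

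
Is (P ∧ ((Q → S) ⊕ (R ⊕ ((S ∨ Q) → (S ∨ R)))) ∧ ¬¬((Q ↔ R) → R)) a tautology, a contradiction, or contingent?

P  Q  R  S  |  (Q → S)  (S ∨ Q)  (S ∨ R)  ((S ∨ Q) → (S ∨ R))  (R ⊕ ((S ∨ Q) → (S ∨ R)))  (Q ↔ R)  ((Q ↔ R) → R)  ¬((Q ↔ R) → R)  ¬¬((Q ↔ R) → R)  φ
F  F  F  F  |     T        F        F              T                       T                 T           F              T                F         F
F  F  F  T  |     T        T        T              T                       T                 T           F              T                F         F
F  F  T  F  |     T        F        T              T                       F                 F           T              F                T         F
F  F  T  T  |     T        T        T              T                       F                 F           T              F                T         F
F  T  F  F  |     F        T        F              F                       F                 F           T              F                T         F
F  T  F  T  |     T        T        T              T                       T                 F           T              F                T         F
F  T  T  F  |     F        T        T              T                       F                 T           T              F                T         F
F  T  T  T  |     T        T        T              T                       F                 T           T              F                T         F
T  F  F  F  |     T        F        F              T                       T                 T           F              T                F         F
T  F  F  T  |     T        T        T              T                       T                 T           F              T                F         F
T  F  T  F  |     T        F        T              T                       F                 F           T              F                T         T
T  F  T  T  |     T        T        T              T                       F                 F           T              F                T         T
T  T  F  F  |     F        T        F              F                       F                 F           T              F                T         F
T  T  F  T  |     T        T        T              T                       T                 F           T              F                T         F
T  T  T  F  |     F        T        T              T                       F                 T           T              F                T         F
T  T  T  T  |     T        T        T              T                       F                 T           T              F                T         T
3 of 16 rows are T, so the formula is contingent.

contingent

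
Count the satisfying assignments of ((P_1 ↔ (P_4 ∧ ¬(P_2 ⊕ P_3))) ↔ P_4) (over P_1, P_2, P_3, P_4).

8

P_1  P_2  P_3  P_4  |  (P_2 ⊕ P_3)  ¬(P_2 ⊕ P_3)  (P_4 ∧ ¬(P_2 ⊕ P_3))  (P_1 ↔ (P_4 ∧ ¬(P_2 ⊕ P_3)))  φ
 F    F    F    F   |       F            T                 F                         T                F
 F    F    F    T   |       F            T                 T                         F                F
 F    F    T    F   |       T            F                 F                         T                F
 F    F    T    T   |       T            F                 F                         T                T
 F    T    F    F   |       T            F                 F                         T                F
 F    T    F    T   |       T            F                 F                         T                T
 F    T    T    F   |       F            T                 F                         T                F
 F    T    T    T   |       F            T                 T                         F                F
 T    F    F    F   |       F            T                 F                         F                T
 T    F    F    T   |       F            T                 T                         T                T
 T    F    T    F   |       T            F                 F                         F                T
 T    F    T    T   |       T            F                 F                         F                F
 T    T    F    F   |       T            F                 F                         F                T
 T    T    F    T   |       T            F                 F                         F                F
 T    T    T    F   |       F            T                 F                         F                T
 T    T    T    T   |       F            T                 T                         T                T
The formula is true on 8 of the 16 rows.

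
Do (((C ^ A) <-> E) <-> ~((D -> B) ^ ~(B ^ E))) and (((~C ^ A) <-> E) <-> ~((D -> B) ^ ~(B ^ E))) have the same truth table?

not equivalent

A | B | C | D | E || φ | ψ
T | T | T | T | T || F | T
T | T | T | T | F || F | T
T | T | T | F | T || F | T
T | T | T | F | F || F | T
T | T | F | T | T || T | F
T | T | F | T | F || T | F
T | T | F | F | T || T | F
T | T | F | F | F || T | F
T | F | T | T | T || F | T
T | F | T | T | F || F | T
T | F | T | F | T || T | F
T | F | T | F | F || T | F
T | F | F | T | T || T | F
T | F | F | T | F || T | F
T | F | F | F | T || F | T
T | F | F | F | F || F | T
F | T | T | T | T || T | F
F | T | T | T | F || T | F
F | T | T | F | T || T | F
F | T | T | F | F || T | F
F | T | F | T | T || F | T
F | T | F | T | F || F | T
F | T | F | F | T || F | T
F | T | F | F | F || F | T
F | F | T | T | T || T | F
F | F | T | T | F || T | F
F | F | T | F | T || F | T
F | F | T | F | F || F | T
F | F | F | T | T || F | T
F | F | F | T | F || F | T
F | F | F | F | T || T | F
F | F | F | F | F || T | F
The columns differ at A=T, B=T, C=T, D=T, E=T (φ=F, ψ=T), so they are not equivalent.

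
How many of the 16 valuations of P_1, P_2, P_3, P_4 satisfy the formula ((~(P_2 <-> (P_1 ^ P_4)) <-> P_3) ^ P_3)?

P_1  P_2  P_3  P_4  |  (P_1 ^ P_4)  (P_2 <-> (P_1 ^ P_4))  ~(P_2 <-> (P_1 ^ P_4))  φ
 T    T    T    T   |       F                 F                      T             F
 T    T    T    F   |       T                 T                      F             T
 T    T    F    T   |       F                 F                      T             F
 T    T    F    F   |       T                 T                      F             T
 T    F    T    T   |       F                 T                      F             T
 T    F    T    F   |       T                 F                      T             F
 T    F    F    T   |       F                 T                      F             T
 T    F    F    F   |       T                 F                      T             F
 F    T    T    T   |       T                 T                      F             T
 F    T    T    F   |       F                 F                      T             F
 F    T    F    T   |       T                 T                      F             T
 F    T    F    F   |       F                 F                      T             F
 F    F    T    T   |       T                 F                      T             F
 F    F    T    F   |       F                 T                      F             T
 F    F    F    T   |       T                 F                      T             F
 F    F    F    F   |       F                 T                      F             T
The formula is true on 8 of the 16 rows.

8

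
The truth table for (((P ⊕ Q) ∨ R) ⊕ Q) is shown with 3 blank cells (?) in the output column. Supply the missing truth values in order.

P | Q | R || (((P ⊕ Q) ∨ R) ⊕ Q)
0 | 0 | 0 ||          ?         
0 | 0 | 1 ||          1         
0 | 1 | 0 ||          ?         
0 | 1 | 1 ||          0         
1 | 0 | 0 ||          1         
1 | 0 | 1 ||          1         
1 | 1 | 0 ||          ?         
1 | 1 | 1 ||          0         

Row P=0, Q=0, R=0: ((P ⊕ Q) ∨ R) = 0, so (((P ⊕ Q) ∨ R) ⊕ Q) = 0.
Row P=0, Q=1, R=0: ((P ⊕ Q) ∨ R) = 1, so (((P ⊕ Q) ∨ R) ⊕ Q) = 0.
Row P=1, Q=1, R=0: ((P ⊕ Q) ∨ R) = 0, so (((P ⊕ Q) ∨ R) ⊕ Q) = 1.

0, 0, 1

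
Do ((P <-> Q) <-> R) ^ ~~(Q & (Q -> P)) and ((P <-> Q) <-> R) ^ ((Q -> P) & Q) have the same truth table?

equivalent

P | Q | R | φ | ψ
- | - | - | - | -
0 | 0 | 0 | 0 | 0
0 | 0 | 1 | 1 | 1
0 | 1 | 0 | 1 | 1
0 | 1 | 1 | 0 | 0
1 | 0 | 0 | 1 | 1
1 | 0 | 1 | 0 | 0
1 | 1 | 0 | 1 | 1
1 | 1 | 1 | 0 | 0
The columns for φ and ψ agree on every row, so they are logically equivalent.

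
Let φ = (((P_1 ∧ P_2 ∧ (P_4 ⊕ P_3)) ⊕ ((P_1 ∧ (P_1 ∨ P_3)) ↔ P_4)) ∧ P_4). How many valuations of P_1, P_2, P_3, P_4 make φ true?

3

P_1 | P_2 | P_3 | P_4 || (P_4 ⊕ P_3) | (P_1 ∧ P_2 ∧ (P_4 ⊕ P_3)) | (P_1 ∨ P_3) | (P_1 ∧ (P_1 ∨ P_3)) | ((P_1 ∧ (P_1 ∨ P_3)) ↔ P_4) | φ
 T  |  T  |  T  |  T  ||      F      |             F             |      T      |          T          |              T              | T
 T  |  T  |  T  |  F  ||      T      |             T             |      T      |          T          |              F              | F
 T  |  T  |  F  |  T  ||      T      |             T             |      T      |          T          |              T              | F
 T  |  T  |  F  |  F  ||      F      |             F             |      T      |          T          |              F              | F
 T  |  F  |  T  |  T  ||      F      |             F             |      T      |          T          |              T              | T
 T  |  F  |  T  |  F  ||      T      |             F             |      T      |          T          |              F              | F
 T  |  F  |  F  |  T  ||      T      |             F             |      T      |          T          |              T              | T
 T  |  F  |  F  |  F  ||      F      |             F             |      T      |          T          |              F              | F
 F  |  T  |  T  |  T  ||      F      |             F             |      T      |          F          |              F              | F
 F  |  T  |  T  |  F  ||      T      |             F             |      T      |          F          |              T              | F
 F  |  T  |  F  |  T  ||      T      |             F             |      F      |          F          |              F              | F
 F  |  T  |  F  |  F  ||      F      |             F             |      F      |          F          |              T              | F
 F  |  F  |  T  |  T  ||      F      |             F             |      T      |          F          |              F              | F
 F  |  F  |  T  |  F  ||      T      |             F             |      T      |          F          |              T              | F
 F  |  F  |  F  |  T  ||      T      |             F             |      F      |          F          |              F              | F
 F  |  F  |  F  |  F  ||      F      |             F             |      F      |          F          |              T              | F
The formula is true on 3 of the 16 rows.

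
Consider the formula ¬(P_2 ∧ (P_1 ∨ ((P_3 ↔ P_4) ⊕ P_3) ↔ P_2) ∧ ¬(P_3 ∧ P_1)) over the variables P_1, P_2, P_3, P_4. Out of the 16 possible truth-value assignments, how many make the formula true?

P_1  P_2  P_3  P_4  |  (P_3 ↔ P_4)  ((P_3 ↔ P_4) ⊕ P_3)  (P_1 ∨ ((P_3 ↔ P_4) ⊕ P_3))  (P_3 ∧ P_1)  ¬(P_3 ∧ P_1)  φ
 T    T    T    T   |       T                F                        T                    T            F        T
 T    T    T    F   |       F                T                        T                    T            F        T
 T    T    F    T   |       F                F                        T                    F            T        F
 T    T    F    F   |       T                T                        T                    F            T        F
 T    F    T    T   |       T                F                        T                    T            F        T
 T    F    T    F   |       F                T                        T                    T            F        T
 T    F    F    T   |       F                F                        T                    F            T        T
 T    F    F    F   |       T                T                        T                    F            T        T
 F    T    T    T   |       T                F                        F                    F            T        T
 F    T    T    F   |       F                T                        T                    F            T        F
 F    T    F    T   |       F                F                        F                    F            T        T
 F    T    F    F   |       T                T                        T                    F            T        F
 F    F    T    T   |       T                F                        F                    F            T        T
 F    F    T    F   |       F                T                        T                    F            T        T
 F    F    F    T   |       F                F                        F                    F            T        T
 F    F    F    F   |       T                T                        T                    F            T        T
The formula is true on 12 of the 16 rows.

12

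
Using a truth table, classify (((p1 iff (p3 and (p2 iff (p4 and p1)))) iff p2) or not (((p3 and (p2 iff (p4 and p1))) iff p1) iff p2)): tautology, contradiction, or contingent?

tautology

  p1  |   p2  |   p3  |   p4  || (p4 and p1) | (p2 iff (p4 and p1)) |   φ  
False | False | False | False ||    False    |         True         |  True
False | False | False |  True ||    False    |         True         |  True
False | False |  True | False ||    False    |         True         |  True
False | False |  True |  True ||    False    |         True         |  True
False |  True | False | False ||    False    |        False         |  True
False |  True | False |  True ||    False    |        False         |  True
False |  True |  True | False ||    False    |        False         |  True
False |  True |  True |  True ||    False    |        False         |  True
 True | False | False | False ||    False    |         True         |  True
 True | False | False |  True ||     True    |        False         |  True
 True | False |  True | False ||    False    |         True         |  True
 True | False |  True |  True ||     True    |        False         |  True
 True |  True | False | False ||    False    |        False         |  True
 True |  True | False |  True ||     True    |         True         |  True
 True |  True |  True | False ||    False    |        False         |  True
 True |  True |  True |  True ||     True    |         True         |  True
Every row is True, so the formula is a tautology.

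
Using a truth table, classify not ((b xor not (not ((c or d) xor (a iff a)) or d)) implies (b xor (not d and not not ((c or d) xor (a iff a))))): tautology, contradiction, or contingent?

contradiction

a  b  c  d  |  φ
T  T  T  T  |  F
T  T  T  F  |  F
T  T  F  T  |  F
T  T  F  F  |  F
T  F  T  T  |  F
T  F  T  F  |  F
T  F  F  T  |  F
T  F  F  F  |  F
F  T  T  T  |  F
F  T  T  F  |  F
F  T  F  T  |  F
F  T  F  F  |  F
F  F  T  T  |  F
F  F  T  F  |  F
F  F  F  T  |  F
F  F  F  F  |  F
Every row is F, so the formula is a contradiction.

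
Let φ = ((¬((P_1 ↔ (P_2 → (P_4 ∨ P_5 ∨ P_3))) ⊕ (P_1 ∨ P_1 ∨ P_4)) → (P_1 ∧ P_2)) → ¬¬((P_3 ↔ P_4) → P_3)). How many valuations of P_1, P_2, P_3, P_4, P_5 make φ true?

P_1 | P_2 | P_3 | P_4 | P_5 || φ
 F  |  F  |  F  |  F  |  F  || T
 F  |  F  |  F  |  F  |  T  || T
 F  |  F  |  F  |  T  |  F  || T
 F  |  F  |  F  |  T  |  T  || T
 F  |  F  |  T  |  F  |  F  || T
 F  |  F  |  T  |  F  |  T  || T
 F  |  F  |  T  |  T  |  F  || T
 F  |  F  |  T  |  T  |  T  || T
 F  |  T  |  F  |  F  |  F  || F
 F  |  T  |  F  |  F  |  T  || T
 F  |  T  |  F  |  T  |  F  || T
 F  |  T  |  F  |  T  |  T  || T
 F  |  T  |  T  |  F  |  F  || T
 F  |  T  |  T  |  F  |  T  || T
 F  |  T  |  T  |  T  |  F  || T
 F  |  T  |  T  |  T  |  T  || T
 T  |  F  |  F  |  F  |  F  || T
 T  |  F  |  F  |  F  |  T  || T
 T  |  F  |  F  |  T  |  F  || T
 T  |  F  |  F  |  T  |  T  || T
 T  |  F  |  T  |  F  |  F  || T
 T  |  F  |  T  |  F  |  T  || T
 T  |  F  |  T  |  T  |  F  || T
 T  |  F  |  T  |  T  |  T  || T
 T  |  T  |  F  |  F  |  F  || F
 T  |  T  |  F  |  F  |  T  || F
 T  |  T  |  F  |  T  |  F  || T
 T  |  T  |  F  |  T  |  T  || T
 T  |  T  |  T  |  F  |  F  || T
 T  |  T  |  T  |  F  |  T  || T
 T  |  T  |  T  |  T  |  F  || T
 T  |  T  |  T  |  T  |  T  || T
The formula is true on 29 of the 32 rows.

29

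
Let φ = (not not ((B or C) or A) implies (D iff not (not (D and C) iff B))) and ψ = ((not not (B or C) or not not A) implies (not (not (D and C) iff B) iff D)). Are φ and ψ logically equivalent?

A  B  C  D  |  φ  ψ
F  F  F  F  |  T  T
F  F  F  T  |  T  T
F  F  T  F  |  F  F
F  F  T  T  |  F  F
F  T  F  F  |  T  T
F  T  F  T  |  F  F
F  T  T  F  |  T  T
F  T  T  T  |  T  T
T  F  F  F  |  F  F
T  F  F  T  |  T  T
T  F  T  F  |  F  F
T  F  T  T  |  F  F
T  T  F  F  |  T  T
T  T  F  T  |  F  F
T  T  T  F  |  T  T
T  T  T  T  |  T  T
The columns for φ and ψ agree on every row, so they are logically equivalent.

equivalent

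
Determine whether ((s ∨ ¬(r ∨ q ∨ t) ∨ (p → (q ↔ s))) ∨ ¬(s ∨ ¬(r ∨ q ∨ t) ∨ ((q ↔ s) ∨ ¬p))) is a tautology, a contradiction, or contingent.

  p      q      r      s      t    |    φ  
False  False  False  False  False  |   True
False  False  False  False   True  |   True
False  False  False   True  False  |   True
False  False  False   True   True  |   True
False  False   True  False  False  |   True
False  False   True  False   True  |   True
False  False   True   True  False  |   True
False  False   True   True   True  |   True
False   True  False  False  False  |   True
False   True  False  False   True  |   True
False   True  False   True  False  |   True
False   True  False   True   True  |   True
False   True   True  False  False  |   True
False   True   True  False   True  |   True
False   True   True   True  False  |   True
False   True   True   True   True  |   True
 True  False  False  False  False  |   True
 True  False  False  False   True  |   True
 True  False  False   True  False  |   True
 True  False  False   True   True  |   True
 True  False   True  False  False  |   True
 True  False   True  False   True  |   True
 True  False   True   True  False  |   True
 True  False   True   True   True  |   True
 True   True  False  False  False  |   True
 True   True  False  False   True  |   True
 True   True  False   True  False  |   True
 True   True  False   True   True  |   True
 True   True   True  False  False  |   True
 True   True   True  False   True  |   True
 True   True   True   True  False  |   True
 True   True   True   True   True  |   True
Every row is True, so the formula is a tautology.

tautology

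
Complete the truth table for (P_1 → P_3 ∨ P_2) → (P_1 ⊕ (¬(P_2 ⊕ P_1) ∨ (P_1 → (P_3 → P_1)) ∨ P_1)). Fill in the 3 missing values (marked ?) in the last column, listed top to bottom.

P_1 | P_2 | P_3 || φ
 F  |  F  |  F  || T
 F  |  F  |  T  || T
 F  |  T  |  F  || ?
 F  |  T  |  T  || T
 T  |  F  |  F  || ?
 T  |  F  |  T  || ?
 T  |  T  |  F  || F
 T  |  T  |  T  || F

Row P_1=F, P_2=T, P_3=F: (P_1 → P_3 ∨ P_2) = T, (P_1 ⊕ (¬(P_2 ⊕ P_1) ∨ (P_1 → (P_3 → P_1)) ∨ P_1)) = T, so the formula = T.
Row P_1=T, P_2=F, P_3=F: (P_1 → P_3 ∨ P_2) = F, (P_1 ⊕ (¬(P_2 ⊕ P_1) ∨ (P_1 → (P_3 → P_1)) ∨ P_1)) = F, so the formula = T.
Row P_1=T, P_2=F, P_3=T: (P_1 → P_3 ∨ P_2) = T, (P_1 ⊕ (¬(P_2 ⊕ P_1) ∨ (P_1 → (P_3 → P_1)) ∨ P_1)) = F, so the formula = F.

T, T, F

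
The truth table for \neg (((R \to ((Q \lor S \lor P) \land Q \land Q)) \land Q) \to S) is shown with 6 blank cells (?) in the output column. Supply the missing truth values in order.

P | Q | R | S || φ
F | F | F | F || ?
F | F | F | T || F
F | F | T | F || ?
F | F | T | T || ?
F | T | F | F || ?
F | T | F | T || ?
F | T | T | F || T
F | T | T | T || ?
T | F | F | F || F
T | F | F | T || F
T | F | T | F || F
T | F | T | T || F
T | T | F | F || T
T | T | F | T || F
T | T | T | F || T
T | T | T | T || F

F, F, F, T, F, F

Row P=F, Q=F, R=F, S=F: ((R \to ((Q \lor S \lor P) \land Q \land Q)) \land Q) = F, (((R \to ((Q \lor S \lor P) \land Q \land Q)) \land Q) \to S) = T, so the formula = F.
Row P=F, Q=F, R=T, S=F: ((R \to ((Q \lor S \lor P) \land Q \land Q)) \land Q) = F, (((R \to ((Q \lor S \lor P) \land Q \land Q)) \land Q) \to S) = T, so the formula = F.
Row P=F, Q=F, R=T, S=T: ((R \to ((Q \lor S \lor P) \land Q \land Q)) \land Q) = F, (((R \to ((Q \lor S \lor P) \land Q \land Q)) \land Q) \to S) = T, so the formula = F.
Row P=F, Q=T, R=F, S=F: ((R \to ((Q \lor S \lor P) \land Q \land Q)) \land Q) = T, (((R \to ((Q \lor S \lor P) \land Q \land Q)) \land Q) \to S) = F, so the formula = T.
Row P=F, Q=T, R=F, S=T: ((R \to ((Q \lor S \lor P) \land Q \land Q)) \land Q) = T, (((R \to ((Q \lor S \lor P) \land Q \land Q)) \land Q) \to S) = T, so the formula = F.
Row P=F, Q=T, R=T, S=T: ((R \to ((Q \lor S \lor P) \land Q \land Q)) \land Q) = T, (((R \to ((Q \lor S \lor P) \land Q \land Q)) \land Q) \to S) = T, so the formula = F.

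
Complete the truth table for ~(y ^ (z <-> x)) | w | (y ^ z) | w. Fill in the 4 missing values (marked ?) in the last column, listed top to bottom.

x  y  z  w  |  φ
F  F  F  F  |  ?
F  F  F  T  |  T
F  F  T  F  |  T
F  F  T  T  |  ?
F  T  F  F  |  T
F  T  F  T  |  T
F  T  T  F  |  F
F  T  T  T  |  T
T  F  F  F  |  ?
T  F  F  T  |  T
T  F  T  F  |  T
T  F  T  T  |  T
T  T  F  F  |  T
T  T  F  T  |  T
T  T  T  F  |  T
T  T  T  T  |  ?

Row x=F, y=F, z=F, w=F: ~(y ^ (z <-> x)) = F, (y ^ z) = F, so the formula = F.
Row x=F, y=F, z=T, w=T: ~(y ^ (z <-> x)) = T, (y ^ z) = T, so the formula = T.
Row x=T, y=F, z=F, w=F: ~(y ^ (z <-> x)) = T, (y ^ z) = F, so the formula = T.
Row x=T, y=T, z=T, w=T: ~(y ^ (z <-> x)) = T, (y ^ z) = F, so the formula = T.

F, T, T, T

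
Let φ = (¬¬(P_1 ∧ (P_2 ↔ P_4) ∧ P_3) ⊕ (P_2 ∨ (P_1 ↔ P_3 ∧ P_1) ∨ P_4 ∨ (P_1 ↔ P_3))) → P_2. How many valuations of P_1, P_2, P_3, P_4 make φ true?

10

 P_1  |  P_2  |  P_3  |  P_4  || (P_2 ↔ P_4) | (P_1 ∧ (P_2 ↔ P_4) ∧ P_3) | ¬(P_1 ∧ (P_2 ↔ P_4) ∧ P_3) | ¬¬(P_1 ∧ (P_2 ↔ P_4) ∧ P_3) | (P_3 ∧ P_1) | (P_1 ↔ (P_3 ∧ P_1)) | (P_1 ↔ P_3) |   φ  
False | False | False | False ||     True    |           False           |            True            |            False            |    False    |         True        |     True    | False
False | False | False |  True ||    False    |           False           |            True            |            False            |    False    |         True        |     True    | False
False | False |  True | False ||     True    |           False           |            True            |            False            |    False    |         True        |    False    | False
False | False |  True |  True ||    False    |           False           |            True            |            False            |    False    |         True        |    False    | False
False |  True | False | False ||    False    |           False           |            True            |            False            |    False    |         True        |     True    |  True
False |  True | False |  True ||     True    |           False           |            True            |            False            |    False    |         True        |     True    |  True
False |  True |  True | False ||    False    |           False           |            True            |            False            |    False    |         True        |    False    |  True
False |  True |  True |  True ||     True    |           False           |            True            |            False            |    False    |         True        |    False    |  True
 True | False | False | False ||     True    |           False           |            True            |            False            |    False    |        False        |    False    |  True
 True | False | False |  True ||    False    |           False           |            True            |            False            |    False    |        False        |    False    | False
 True | False |  True | False ||     True    |            True           |           False            |             True            |     True    |         True        |     True    |  True
 True | False |  True |  True ||    False    |           False           |            True            |            False            |     True    |         True        |     True    | False
 True |  True | False | False ||    False    |           False           |            True            |            False            |    False    |        False        |    False    |  True
 True |  True | False |  True ||     True    |           False           |            True            |            False            |    False    |        False        |    False    |  True
 True |  True |  True | False ||    False    |           False           |            True            |            False            |     True    |         True        |     True    |  True
 True |  True |  True |  True ||     True    |            True           |           False            |             True            |     True    |         True        |     True    |  True
The formula is true on 10 of the 16 rows.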